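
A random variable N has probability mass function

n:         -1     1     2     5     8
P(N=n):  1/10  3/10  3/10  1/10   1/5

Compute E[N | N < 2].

P(N < 2) = 1/10 + 3/10 = 2/5.
E[N | N < 2] = [(-1)·1/10 + 1·3/10] / (2/5)
 = 1/5 / (2/5)
 = 1/2

0.5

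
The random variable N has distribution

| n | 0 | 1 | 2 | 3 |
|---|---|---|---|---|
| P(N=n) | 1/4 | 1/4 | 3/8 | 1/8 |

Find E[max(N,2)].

2.125

E[max(N,2)] = Σ max(n,2)·P(N=n)
 = 2·1/4 + 2·1/4 + 2·3/8 + 3·1/8
 = 1/2 + 1/2 + 3/4 + 3/8
 = 17/8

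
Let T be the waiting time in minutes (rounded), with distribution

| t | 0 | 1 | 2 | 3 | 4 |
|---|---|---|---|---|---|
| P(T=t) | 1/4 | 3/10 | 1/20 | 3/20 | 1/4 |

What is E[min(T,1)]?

E[min(T,1)] = Σ min(t,1)·P(T=t)
 = 0·1/4 + 1·3/10 + 1·1/20 + 1·3/20 + 1·1/4
 = 0 + 3/10 + 1/20 + 3/20 + 1/4
 = 3/4

0.75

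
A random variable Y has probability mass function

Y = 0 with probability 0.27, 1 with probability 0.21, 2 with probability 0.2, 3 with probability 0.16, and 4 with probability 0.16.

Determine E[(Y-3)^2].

E[(Y-3)^2] = Σ (y-3)^2·P(Y=y)
 = 9·0.27 + 4·0.21 + 1·0.2 + 0·0.16 + 1·0.16
 = 2.43 + 0.84 + 0.2 + 0 + 0.16
 = 3.63

3.63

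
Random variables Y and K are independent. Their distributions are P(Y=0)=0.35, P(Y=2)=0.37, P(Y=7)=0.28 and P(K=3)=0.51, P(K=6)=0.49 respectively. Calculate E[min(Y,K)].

E[min(Y,K)] = Σ_y Σ_k min(y,k) · P(Y=y)P(K=k)
 = 0·0.1785 + 0·0.1715 + 2·0.1887 + 2·0.1813 + 3·0.1428 + 6·0.1372
 = 0 + 0 + 0.3774 + 0.3626 + 0.4284 + 0.8232
 = 1.9916

1.9916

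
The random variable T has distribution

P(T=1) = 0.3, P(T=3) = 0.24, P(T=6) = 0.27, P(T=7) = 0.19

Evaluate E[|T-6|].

E[|T-6|] = Σ |t-6|·P(T=t)
 = 5·0.3 + 3·0.24 + 0·0.27 + 1·0.19
 = 1.5 + 0.72 + 0 + 0.19
 = 2.41

2.41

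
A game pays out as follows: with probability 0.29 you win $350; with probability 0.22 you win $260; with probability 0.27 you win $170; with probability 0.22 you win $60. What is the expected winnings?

E[payout] = 350·0.29 + 260·0.22 + 170·0.27 + 60·0.22
 = 101.5 + 57.2 + 45.9 + 13.2
 = 217.8

217.8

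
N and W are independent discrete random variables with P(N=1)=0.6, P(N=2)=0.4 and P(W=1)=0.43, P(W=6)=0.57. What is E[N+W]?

E[N+W] = Σ_n Σ_w (n+w) · P(N=n)P(W=w)
 = 2·0.258 + 7·0.342 + 3·0.172 + 8·0.228
 = 0.516 + 2.394 + 0.516 + 1.824
 = 5.25

5.25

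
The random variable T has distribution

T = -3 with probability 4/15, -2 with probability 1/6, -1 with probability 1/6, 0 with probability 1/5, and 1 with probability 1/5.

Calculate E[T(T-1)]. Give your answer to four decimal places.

4.5333

E[T(T-1)] = Σ t(t-1)·P(T=t)
 = 12·4/15 + 6·1/6 + 2·1/6 + 0·1/5 + 0·1/5
 = 16/5 + 1 + 1/3 + 0 + 0
 = 68/15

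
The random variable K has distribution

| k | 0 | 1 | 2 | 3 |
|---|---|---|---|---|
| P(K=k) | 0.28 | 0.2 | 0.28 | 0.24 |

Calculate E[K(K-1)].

2

E[K(K-1)] = Σ k(k-1)·P(K=k)
 = 0·0.28 + 0·0.2 + 2·0.28 + 6·0.24
 = 0 + 0 + 0.56 + 1.44
 = 2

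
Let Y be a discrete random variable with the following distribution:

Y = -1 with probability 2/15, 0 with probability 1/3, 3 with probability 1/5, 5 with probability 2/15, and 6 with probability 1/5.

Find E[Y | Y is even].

2.25

P(Y is even) = 1/3 + 1/5 = 8/15.
E[Y | Y is even] = [0·1/3 + 6·1/5] / (8/15)
 = 6/5 / (8/15)
 = 9/4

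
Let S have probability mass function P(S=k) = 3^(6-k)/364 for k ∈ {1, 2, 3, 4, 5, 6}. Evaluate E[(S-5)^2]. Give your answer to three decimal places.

13.008

E[(S-5)^2] = Σ (s-5)^2·P(S=s)
 = 16·243/364 + 9·81/364 + 4·27/364 + 1·9/364 + 0·3/364 + 1·1/364
 = 972/91 + 729/364 + 27/91 + 9/364 + 0 + 1/364
 = 4735/364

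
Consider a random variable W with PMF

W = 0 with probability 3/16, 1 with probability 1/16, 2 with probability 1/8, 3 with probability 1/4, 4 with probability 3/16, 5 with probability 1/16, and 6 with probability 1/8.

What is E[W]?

2.875

E[W] = Σ w·P(W=w)
 = 0·3/16 + 1·1/16 + 2·1/8 + 3·1/4 + 4·3/16 + 5·1/16 + 6·1/8
 = 0 + 1/16 + 1/4 + 3/4 + 3/4 + 5/16 + 3/4
 = 23/8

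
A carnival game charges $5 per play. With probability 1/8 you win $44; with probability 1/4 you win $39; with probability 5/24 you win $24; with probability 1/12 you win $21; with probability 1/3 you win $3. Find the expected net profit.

18

E[payout] = 44·1/8 + 39·1/4 + 24·5/24 + 21·1/12 + 3·1/3
 = 11/2 + 39/4 + 5 + 7/4 + 1
 = 23
Net = 23 - 5 = 18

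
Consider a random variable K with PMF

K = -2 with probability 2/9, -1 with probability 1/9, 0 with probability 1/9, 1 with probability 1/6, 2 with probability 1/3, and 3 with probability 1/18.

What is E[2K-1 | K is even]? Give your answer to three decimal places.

-0.333

P(K is even) = 2/9 + 1/9 + 1/3 = 2/3.
E[2K-1 | K is even] = [(-5)·2/9 + (-1)·1/9 + 3·1/3] / (2/3)
 = -2/9 / (2/3)
 = -1/3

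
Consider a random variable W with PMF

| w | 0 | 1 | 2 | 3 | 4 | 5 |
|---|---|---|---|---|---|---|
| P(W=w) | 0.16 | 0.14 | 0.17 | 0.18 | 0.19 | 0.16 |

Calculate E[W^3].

38.52

E[W^3] = Σ w^3·P(W=w)
 = 0·0.16 + 1·0.14 + 8·0.17 + 27·0.18 + 64·0.19 + 125·0.16
 = 0 + 0.14 + 1.36 + 4.86 + 12.16 + 20
 = 38.52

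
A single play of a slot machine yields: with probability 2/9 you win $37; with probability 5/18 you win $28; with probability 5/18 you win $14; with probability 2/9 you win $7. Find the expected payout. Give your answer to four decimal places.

E[payout] = 37·2/9 + 28·5/18 + 14·5/18 + 7·2/9
 = 74/9 + 70/9 + 35/9 + 14/9
 = 193/9

21.4444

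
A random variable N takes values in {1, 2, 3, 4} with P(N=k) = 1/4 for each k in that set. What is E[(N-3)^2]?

1.5

E[(N-3)^2] = Σ (n-3)^2·P(N=n)
 = 4·1/4 + 1·1/4 + 0·1/4 + 1·1/4
 = 1 + 1/4 + 0 + 1/4
 = 3/2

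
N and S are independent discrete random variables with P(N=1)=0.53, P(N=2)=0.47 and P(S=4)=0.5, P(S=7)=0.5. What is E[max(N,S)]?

5.5

E[max(N,S)] = Σ_n Σ_s max(n,s) · P(N=n)P(S=s)
 = 4·0.265 + 7·0.265 + 4·0.235 + 7·0.235
 = 1.06 + 1.855 + 0.94 + 1.645
 = 5.5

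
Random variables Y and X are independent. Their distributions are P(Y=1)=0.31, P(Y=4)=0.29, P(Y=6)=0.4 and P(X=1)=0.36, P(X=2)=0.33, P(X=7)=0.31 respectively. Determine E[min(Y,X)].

E[min(Y,X)] = Σ_y Σ_x min(y,x) · P(Y=y)P(X=x)
 = 1·0.1116 + 1·0.1023 + 1·0.0961 + 1·0.1044 + 2·0.0957 + 4·0.0899 + 1·0.144 + 2·0.132 + 6·0.124
 = 0.1116 + 0.1023 + 0.0961 + 0.1044 + 0.1914 + 0.3596 + 0.144 + 0.264 + 0.744
 = 2.1174

2.1174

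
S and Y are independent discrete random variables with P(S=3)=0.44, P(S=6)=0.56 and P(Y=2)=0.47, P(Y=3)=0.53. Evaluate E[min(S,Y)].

2.53

E[min(S,Y)] = Σ_s Σ_y min(s,y) · P(S=s)P(Y=y)
 = 2·0.2068 + 3·0.2332 + 2·0.2632 + 3·0.2968
 = 0.4136 + 0.6996 + 0.5264 + 0.8904
 = 2.53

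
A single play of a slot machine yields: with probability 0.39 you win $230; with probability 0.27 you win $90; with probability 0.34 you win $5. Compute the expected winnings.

115.7

E[payout] = 230·0.39 + 90·0.27 + 5·0.34
 = 89.7 + 24.3 + 1.7
 = 115.7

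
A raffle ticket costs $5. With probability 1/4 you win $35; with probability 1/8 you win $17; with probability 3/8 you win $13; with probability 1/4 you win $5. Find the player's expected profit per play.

12

E[payout] = 35·1/4 + 17·1/8 + 13·3/8 + 5·1/4
 = 35/4 + 17/8 + 39/8 + 5/4
 = 17
Net = 17 - 5 = 12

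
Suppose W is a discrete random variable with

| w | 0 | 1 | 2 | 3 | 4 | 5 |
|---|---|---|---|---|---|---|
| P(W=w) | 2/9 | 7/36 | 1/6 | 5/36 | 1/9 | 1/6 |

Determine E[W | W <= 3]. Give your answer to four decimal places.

1.3077

P(W <= 3) = 2/9 + 7/36 + 1/6 + 5/36 = 13/18.
E[W | W <= 3] = [0·2/9 + 1·7/36 + 2·1/6 + 3·5/36] / (13/18)
 = 17/18 / (13/18)
 = 17/13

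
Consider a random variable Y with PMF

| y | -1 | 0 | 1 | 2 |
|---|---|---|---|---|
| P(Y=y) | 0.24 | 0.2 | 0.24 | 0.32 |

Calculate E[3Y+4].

E[3Y+4] = Σ (3y+4)·P(Y=y)
 = 1·0.24 + 4·0.2 + 7·0.24 + 10·0.32
 = 0.24 + 0.8 + 1.68 + 3.2
 = 5.92

5.92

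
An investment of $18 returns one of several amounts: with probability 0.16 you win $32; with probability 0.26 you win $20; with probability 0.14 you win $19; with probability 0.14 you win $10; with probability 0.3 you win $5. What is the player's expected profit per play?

-2.12

E[payout] = 32·0.16 + 20·0.26 + 19·0.14 + 10·0.14 + 5·0.3
 = 5.12 + 5.2 + 2.66 + 1.4 + 1.5
 = 15.88
Net = 15.88 - 18 = -2.12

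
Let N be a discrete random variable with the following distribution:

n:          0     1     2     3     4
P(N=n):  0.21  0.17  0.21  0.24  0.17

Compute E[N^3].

19.21

E[N^3] = Σ n^3·P(N=n)
 = 0·0.21 + 1·0.17 + 8·0.21 + 27·0.24 + 64·0.17
 = 0 + 0.17 + 1.68 + 6.48 + 10.88
 = 19.21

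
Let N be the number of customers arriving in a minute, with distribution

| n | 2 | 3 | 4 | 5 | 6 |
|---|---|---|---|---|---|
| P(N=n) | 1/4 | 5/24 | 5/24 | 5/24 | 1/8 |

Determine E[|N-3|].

1.25

E[|N-3|] = Σ |n-3|·P(N=n)
 = 1·1/4 + 0·5/24 + 1·5/24 + 2·5/24 + 3·1/8
 = 1/4 + 0 + 5/24 + 5/12 + 3/8
 = 5/4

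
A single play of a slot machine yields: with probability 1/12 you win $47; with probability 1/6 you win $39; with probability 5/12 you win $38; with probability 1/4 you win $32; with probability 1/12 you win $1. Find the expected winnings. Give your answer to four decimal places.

34.3333

E[payout] = 47·1/12 + 39·1/6 + 38·5/12 + 32·1/4 + 1·1/12
 = 47/12 + 13/2 + 95/6 + 8 + 1/12
 = 103/3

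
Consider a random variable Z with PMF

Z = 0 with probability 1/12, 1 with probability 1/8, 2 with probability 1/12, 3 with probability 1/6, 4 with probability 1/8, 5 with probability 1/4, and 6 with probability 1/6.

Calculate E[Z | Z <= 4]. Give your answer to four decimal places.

2.2143

P(Z <= 4) = 1/12 + 1/8 + 1/12 + 1/6 + 1/8 = 7/12.
E[Z | Z <= 4] = [0·1/12 + 1·1/8 + 2·1/12 + 3·1/6 + 4·1/8] / (7/12)
 = 31/24 / (7/12)
 = 31/14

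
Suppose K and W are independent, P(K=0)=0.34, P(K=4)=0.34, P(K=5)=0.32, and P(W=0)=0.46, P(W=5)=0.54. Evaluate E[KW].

E[KW] = Σ_k Σ_w kw · P(K=k)P(W=w)
 = 0·0.1564 + 0·0.1836 + 0·0.1564 + 20·0.1836 + 0·0.1472 + 25·0.1728
 = 0 + 0 + 0 + 3.672 + 0 + 4.32
 = 7.992

7.992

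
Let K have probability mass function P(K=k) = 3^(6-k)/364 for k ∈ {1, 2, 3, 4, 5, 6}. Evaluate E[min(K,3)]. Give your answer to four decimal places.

E[min(K,3)] = Σ min(k,3)·P(K=k)
 = 1·243/364 + 2·81/364 + 3·27/364 + 3·9/364 + 3·3/364 + 3·1/364
 = 243/364 + 81/182 + 81/364 + 27/364 + 9/364 + 3/364
 = 75/52

1.4423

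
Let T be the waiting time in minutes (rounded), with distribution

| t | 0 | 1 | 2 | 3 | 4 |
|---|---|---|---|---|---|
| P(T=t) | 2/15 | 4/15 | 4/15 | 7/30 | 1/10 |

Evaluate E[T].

E[T] = Σ t·P(T=t)
 = 0·2/15 + 1·4/15 + 2·4/15 + 3·7/30 + 4·1/10
 = 0 + 4/15 + 8/15 + 7/10 + 2/5
 = 19/10

1.9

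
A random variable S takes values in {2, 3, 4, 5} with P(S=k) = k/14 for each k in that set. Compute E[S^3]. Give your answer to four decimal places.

E[S^3] = Σ s^3·P(S=s)
 = 8·1/7 + 27·3/14 + 64·2/7 + 125·5/14
 = 8/7 + 81/14 + 128/7 + 625/14
 = 489/7

69.8571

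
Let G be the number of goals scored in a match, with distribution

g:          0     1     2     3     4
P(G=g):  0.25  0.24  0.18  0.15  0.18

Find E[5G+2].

E[5G+2] = Σ (5g+2)·P(G=g)
 = 2·0.25 + 7·0.24 + 12·0.18 + 17·0.15 + 22·0.18
 = 0.5 + 1.68 + 2.16 + 2.55 + 3.96
 = 10.85

10.85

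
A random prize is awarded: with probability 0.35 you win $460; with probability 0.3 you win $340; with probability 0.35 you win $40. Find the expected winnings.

277

E[payout] = 460·0.35 + 340·0.3 + 40·0.35
 = 161 + 102 + 14
 = 277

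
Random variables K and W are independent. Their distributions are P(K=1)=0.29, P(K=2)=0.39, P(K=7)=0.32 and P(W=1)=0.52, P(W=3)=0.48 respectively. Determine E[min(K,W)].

1.4944

E[min(K,W)] = Σ_k Σ_w min(k,w) · P(K=k)P(W=w)
 = 1·0.1508 + 1·0.1392 + 1·0.2028 + 2·0.1872 + 1·0.1664 + 3·0.1536
 = 0.1508 + 0.1392 + 0.2028 + 0.3744 + 0.1664 + 0.4608
 = 1.4944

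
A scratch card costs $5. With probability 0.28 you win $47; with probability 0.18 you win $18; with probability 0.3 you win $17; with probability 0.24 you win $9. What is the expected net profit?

18.66

E[payout] = 47·0.28 + 18·0.18 + 17·0.3 + 9·0.24
 = 13.16 + 3.24 + 5.1 + 2.16
 = 23.66
Net = 23.66 - 5 = 18.66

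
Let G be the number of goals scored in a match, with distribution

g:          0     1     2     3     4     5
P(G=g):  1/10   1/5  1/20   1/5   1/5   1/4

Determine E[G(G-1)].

8.7

E[G(G-1)] = Σ g(g-1)·P(G=g)
 = 0·1/10 + 0·1/5 + 2·1/20 + 6·1/5 + 12·1/5 + 20·1/4
 = 0 + 0 + 1/10 + 6/5 + 12/5 + 5
 = 87/10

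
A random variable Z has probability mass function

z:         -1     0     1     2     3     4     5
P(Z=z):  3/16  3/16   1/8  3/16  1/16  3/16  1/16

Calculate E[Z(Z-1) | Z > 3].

P(Z > 3) = 3/16 + 1/16 = 1/4.
E[Z(Z-1) | Z > 3] = [12·3/16 + 20·1/16] / (1/4)
 = 7/2 / (1/4)
 = 14

14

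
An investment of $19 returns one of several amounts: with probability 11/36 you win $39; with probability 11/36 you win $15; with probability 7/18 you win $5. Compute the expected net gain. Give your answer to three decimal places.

-0.556

E[payout] = 39·11/36 + 15·11/36 + 5·7/18
 = 143/12 + 55/12 + 35/18
 = 166/9
Net = 166/9 - 19 = -5/9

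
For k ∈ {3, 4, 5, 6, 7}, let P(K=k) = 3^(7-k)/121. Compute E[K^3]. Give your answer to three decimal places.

E[K^3] = Σ k^3·P(K=k)
 = 27·81/121 + 64·27/121 + 125·9/121 + 216·3/121 + 343·1/121
 = 2187/121 + 1728/121 + 1125/121 + 648/121 + 343/121
 = 6031/121

49.843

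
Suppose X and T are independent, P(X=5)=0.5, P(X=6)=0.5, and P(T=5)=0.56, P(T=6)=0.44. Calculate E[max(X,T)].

5.72

E[max(X,T)] = Σ_x Σ_t max(x,t) · P(X=x)P(T=t)
 = 5·0.28 + 6·0.22 + 6·0.28 + 6·0.22
 = 1.4 + 1.32 + 1.68 + 1.32
 = 5.72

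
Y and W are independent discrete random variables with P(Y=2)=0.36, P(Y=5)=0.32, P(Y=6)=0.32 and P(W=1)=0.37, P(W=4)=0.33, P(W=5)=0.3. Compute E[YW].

E[YW] = Σ_y Σ_w yw · P(Y=y)P(W=w)
 = 2·0.1332 + 8·0.1188 + 10·0.108 + 5·0.1184 + 20·0.1056 + 25·0.096 + 6·0.1184 + 24·0.1056 + 30·0.096
 = 0.2664 + 0.9504 + 1.08 + 0.592 + 2.112 + 2.4 + 0.7104 + 2.5344 + 2.88
 = 13.5256

13.5256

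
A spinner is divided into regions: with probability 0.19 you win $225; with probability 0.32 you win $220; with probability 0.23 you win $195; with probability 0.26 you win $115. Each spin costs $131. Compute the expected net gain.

56.9

E[payout] = 225·0.19 + 220·0.32 + 195·0.23 + 115·0.26
 = 42.75 + 70.4 + 44.85 + 29.9
 = 187.9
Net = 187.9 - 131 = 56.9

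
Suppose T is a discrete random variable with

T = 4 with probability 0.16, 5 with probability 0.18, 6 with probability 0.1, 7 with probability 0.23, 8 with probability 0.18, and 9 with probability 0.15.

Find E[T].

6.54

E[T] = Σ t·P(T=t)
 = 4·0.16 + 5·0.18 + 6·0.1 + 7·0.23 + 8·0.18 + 9·0.15
 = 0.64 + 0.9 + 0.6 + 1.61 + 1.44 + 1.35
 = 6.54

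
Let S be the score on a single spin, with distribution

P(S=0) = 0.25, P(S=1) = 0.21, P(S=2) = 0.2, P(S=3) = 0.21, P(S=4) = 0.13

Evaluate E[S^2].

E[S^2] = Σ s^2·P(S=s)
 = 0·0.25 + 1·0.21 + 4·0.2 + 9·0.21 + 16·0.13
 = 0 + 0.21 + 0.8 + 1.89 + 2.08
 = 4.98

4.98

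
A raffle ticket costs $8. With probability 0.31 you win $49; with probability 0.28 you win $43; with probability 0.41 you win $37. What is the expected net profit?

34.4

E[payout] = 49·0.31 + 43·0.28 + 37·0.41
 = 15.19 + 12.04 + 15.17
 = 42.4
Net = 42.4 - 8 = 34.4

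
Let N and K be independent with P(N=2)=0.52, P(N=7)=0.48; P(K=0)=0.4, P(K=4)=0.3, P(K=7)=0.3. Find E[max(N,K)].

5.492

E[max(N,K)] = Σ_n Σ_k max(n,k) · P(N=n)P(K=k)
 = 2·0.208 + 4·0.156 + 7·0.156 + 7·0.192 + 7·0.144 + 7·0.144
 = 0.416 + 0.624 + 1.092 + 1.344 + 1.008 + 1.008
 = 5.492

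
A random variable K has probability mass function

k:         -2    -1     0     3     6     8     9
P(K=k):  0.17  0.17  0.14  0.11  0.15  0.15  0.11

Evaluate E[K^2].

E[K^2] = Σ k^2·P(K=k)
 = 4·0.17 + 1·0.17 + 0·0.14 + 9·0.11 + 36·0.15 + 64·0.15 + 81·0.11
 = 0.68 + 0.17 + 0 + 0.99 + 5.4 + 9.6 + 8.91
 = 25.75

25.75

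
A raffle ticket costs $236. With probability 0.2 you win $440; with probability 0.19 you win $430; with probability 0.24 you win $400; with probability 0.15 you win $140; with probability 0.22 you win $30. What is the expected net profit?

57.3

E[payout] = 440·0.2 + 430·0.19 + 400·0.24 + 140·0.15 + 30·0.22
 = 88 + 81.7 + 96 + 21 + 6.6
 = 293.3
Net = 293.3 - 236 = 57.3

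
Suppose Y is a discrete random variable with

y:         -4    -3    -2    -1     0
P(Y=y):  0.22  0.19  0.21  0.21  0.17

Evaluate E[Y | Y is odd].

P(Y is odd) = 0.19 + 0.21 = 0.4.
E[Y | Y is odd] = [(-3)·0.19 + (-1)·0.21] / 0.4
 = -0.78 / 0.4
 = -39/20

-1.95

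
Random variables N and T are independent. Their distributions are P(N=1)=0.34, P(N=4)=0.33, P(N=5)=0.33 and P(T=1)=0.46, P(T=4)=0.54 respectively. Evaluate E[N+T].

E[N+T] = Σ_n Σ_t (n+t) · P(N=n)P(T=t)
 = 2·0.1564 + 5·0.1836 + 5·0.1518 + 8·0.1782 + 6·0.1518 + 9·0.1782
 = 0.3128 + 0.918 + 0.759 + 1.4256 + 0.9108 + 1.6038
 = 5.93

5.93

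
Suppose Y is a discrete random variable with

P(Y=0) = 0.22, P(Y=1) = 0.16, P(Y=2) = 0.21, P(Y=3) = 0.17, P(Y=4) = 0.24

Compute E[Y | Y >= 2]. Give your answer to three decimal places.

P(Y >= 2) = 0.21 + 0.17 + 0.24 = 0.62.
E[Y | Y >= 2] = [2·0.21 + 3·0.17 + 4·0.24] / 0.62
 = 1.89 / 0.62
 = 189/62

3.048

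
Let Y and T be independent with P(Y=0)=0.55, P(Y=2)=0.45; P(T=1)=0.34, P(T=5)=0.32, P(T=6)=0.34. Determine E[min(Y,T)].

E[min(Y,T)] = Σ_y Σ_t min(y,t) · P(Y=y)P(T=t)
 = 0·0.187 + 0·0.176 + 0·0.187 + 1·0.153 + 2·0.144 + 2·0.153
 = 0 + 0 + 0 + 0.153 + 0.288 + 0.306
 = 0.747

0.747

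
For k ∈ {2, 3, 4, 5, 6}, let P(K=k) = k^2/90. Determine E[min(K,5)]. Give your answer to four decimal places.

E[min(K,5)] = Σ min(k,5)·P(K=k)
 = 2·2/45 + 3·1/10 + 4·8/45 + 5·5/18 + 5·2/5
 = 4/45 + 3/10 + 32/45 + 25/18 + 2
 = 202/45

4.4889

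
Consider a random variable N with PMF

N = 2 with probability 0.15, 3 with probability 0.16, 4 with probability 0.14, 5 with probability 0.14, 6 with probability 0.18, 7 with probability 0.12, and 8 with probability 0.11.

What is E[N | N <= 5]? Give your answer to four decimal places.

P(N <= 5) = 0.15 + 0.16 + 0.14 + 0.14 = 0.59.
E[N | N <= 5] = [2·0.15 + 3·0.16 + 4·0.14 + 5·0.14] / 0.59
 = 2.04 / 0.59
 = 204/59

3.4576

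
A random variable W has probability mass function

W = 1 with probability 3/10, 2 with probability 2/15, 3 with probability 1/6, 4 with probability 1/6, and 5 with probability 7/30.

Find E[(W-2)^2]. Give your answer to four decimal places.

E[(W-2)^2] = Σ (w-2)^2·P(W=w)
 = 1·3/10 + 0·2/15 + 1·1/6 + 4·1/6 + 9·7/30
 = 3/10 + 0 + 1/6 + 2/3 + 21/10
 = 97/30

3.2333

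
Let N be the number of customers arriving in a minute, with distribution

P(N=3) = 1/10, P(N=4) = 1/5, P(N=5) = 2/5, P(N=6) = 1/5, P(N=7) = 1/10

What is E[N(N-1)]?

21.2

E[N(N-1)] = Σ n(n-1)·P(N=n)
 = 6·1/10 + 12·1/5 + 20·2/5 + 30·1/5 + 42·1/10
 = 3/5 + 12/5 + 8 + 6 + 21/5
 = 106/5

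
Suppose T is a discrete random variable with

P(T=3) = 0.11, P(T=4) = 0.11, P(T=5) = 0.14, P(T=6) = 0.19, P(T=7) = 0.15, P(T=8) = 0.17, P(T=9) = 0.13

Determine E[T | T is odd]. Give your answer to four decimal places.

P(T is odd) = 0.11 + 0.14 + 0.15 + 0.13 = 0.53.
E[T | T is odd] = [3·0.11 + 5·0.14 + 7·0.15 + 9·0.13] / 0.53
 = 3.25 / 0.53
 = 325/53

6.1321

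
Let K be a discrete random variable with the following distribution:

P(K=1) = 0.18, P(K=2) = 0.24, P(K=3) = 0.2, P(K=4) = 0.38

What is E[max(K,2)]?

2.96

E[max(K,2)] = Σ max(k,2)·P(K=k)
 = 2·0.18 + 2·0.24 + 3·0.2 + 4·0.38
 = 0.36 + 0.48 + 0.6 + 1.52
 = 2.96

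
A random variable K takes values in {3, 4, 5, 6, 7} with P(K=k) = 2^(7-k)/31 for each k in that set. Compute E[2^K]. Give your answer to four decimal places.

E[2^K] = Σ 2^k·P(K=k)
 = 8·16/31 + 16·8/31 + 32·4/31 + 64·2/31 + 128·1/31
 = 128/31 + 128/31 + 128/31 + 128/31 + 128/31
 = 640/31

20.6452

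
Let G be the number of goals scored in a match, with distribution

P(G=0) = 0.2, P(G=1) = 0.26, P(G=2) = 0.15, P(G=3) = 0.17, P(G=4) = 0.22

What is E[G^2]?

E[G^2] = Σ g^2·P(G=g)
 = 0·0.2 + 1·0.26 + 4·0.15 + 9·0.17 + 16·0.22
 = 0 + 0.26 + 0.6 + 1.53 + 3.52
 = 5.91

5.91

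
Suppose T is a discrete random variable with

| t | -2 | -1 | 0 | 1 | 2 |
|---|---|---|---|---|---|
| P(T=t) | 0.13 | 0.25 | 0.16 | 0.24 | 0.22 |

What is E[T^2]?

1.89

E[T^2] = Σ t^2·P(T=t)
 = 4·0.13 + 1·0.25 + 0·0.16 + 1·0.24 + 4·0.22
 = 0.52 + 0.25 + 0 + 0.24 + 0.88
 = 1.89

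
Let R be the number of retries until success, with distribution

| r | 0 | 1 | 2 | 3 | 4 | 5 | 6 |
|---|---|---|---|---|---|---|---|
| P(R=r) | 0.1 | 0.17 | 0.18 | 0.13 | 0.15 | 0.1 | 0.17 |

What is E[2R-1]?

5.08

E[2R-1] = Σ (2r-1)·P(R=r)
 = (-1)·0.1 + 1·0.17 + 3·0.18 + 5·0.13 + 7·0.15 + 9·0.1 + 11·0.17
 = (-0.1) + 0.17 + 0.54 + 0.65 + 1.05 + 0.9 + 1.87
 = 5.08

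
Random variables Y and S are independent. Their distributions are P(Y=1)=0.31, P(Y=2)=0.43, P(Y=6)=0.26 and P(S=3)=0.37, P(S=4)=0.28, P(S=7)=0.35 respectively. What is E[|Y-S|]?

2.8184

E[|Y-S|] = Σ_y Σ_s |y-s| · P(Y=y)P(S=s)
 = 2·0.1147 + 3·0.0868 + 6·0.1085 + 1·0.1591 + 2·0.1204 + 5·0.1505 + 3·0.0962 + 2·0.0728 + 1·0.091
 = 0.2294 + 0.2604 + 0.651 + 0.1591 + 0.2408 + 0.7525 + 0.2886 + 0.1456 + 0.091
 = 2.8184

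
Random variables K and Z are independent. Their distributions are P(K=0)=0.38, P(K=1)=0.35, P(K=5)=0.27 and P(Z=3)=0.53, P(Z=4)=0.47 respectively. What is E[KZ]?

E[KZ] = Σ_k Σ_z kz · P(K=k)P(Z=z)
 = 0·0.2014 + 0·0.1786 + 3·0.1855 + 4·0.1645 + 15·0.1431 + 20·0.1269
 = 0 + 0 + 0.5565 + 0.658 + 2.1465 + 2.538
 = 5.899

5.899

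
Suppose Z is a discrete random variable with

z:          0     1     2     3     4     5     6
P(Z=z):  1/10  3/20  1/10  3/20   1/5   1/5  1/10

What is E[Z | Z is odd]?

P(Z is odd) = 3/20 + 3/20 + 1/5 = 1/2.
E[Z | Z is odd] = [1·3/20 + 3·3/20 + 5·1/5] / (1/2)
 = 8/5 / (1/2)
 = 16/5

3.2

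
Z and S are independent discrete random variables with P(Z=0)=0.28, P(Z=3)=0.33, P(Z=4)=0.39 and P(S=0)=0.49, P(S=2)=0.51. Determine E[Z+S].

3.57

E[Z+S] = Σ_z Σ_s (z+s) · P(Z=z)P(S=s)
 = 0·0.1372 + 2·0.1428 + 3·0.1617 + 5·0.1683 + 4·0.1911 + 6·0.1989
 = 0 + 0.2856 + 0.4851 + 0.8415 + 0.7644 + 1.1934
 = 3.57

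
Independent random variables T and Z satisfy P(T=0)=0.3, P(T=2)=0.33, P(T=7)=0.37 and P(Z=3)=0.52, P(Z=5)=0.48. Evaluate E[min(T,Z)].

2.1252

E[min(T,Z)] = Σ_t Σ_z min(t,z) · P(T=t)P(Z=z)
 = 0·0.156 + 0·0.144 + 2·0.1716 + 2·0.1584 + 3·0.1924 + 5·0.1776
 = 0 + 0 + 0.3432 + 0.3168 + 0.5772 + 0.888
 = 2.1252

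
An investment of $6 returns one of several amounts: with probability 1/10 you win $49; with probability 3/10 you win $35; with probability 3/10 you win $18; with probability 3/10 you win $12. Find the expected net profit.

E[payout] = 49·1/10 + 35·3/10 + 18·3/10 + 12·3/10
 = 49/10 + 21/2 + 27/5 + 18/5
 = 122/5
Net = 122/5 - 6 = 92/5

18.4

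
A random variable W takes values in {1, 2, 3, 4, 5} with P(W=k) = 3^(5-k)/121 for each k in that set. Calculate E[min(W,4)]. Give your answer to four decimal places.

1.4711

E[min(W,4)] = Σ min(w,4)·P(W=w)
 = 1·81/121 + 2·27/121 + 3·9/121 + 4·3/121 + 4·1/121
 = 81/121 + 54/121 + 27/121 + 12/121 + 4/121
 = 178/121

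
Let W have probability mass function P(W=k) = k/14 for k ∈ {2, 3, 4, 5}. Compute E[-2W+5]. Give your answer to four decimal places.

E[-2W+5] = Σ (-2w+5)·P(W=w)
 = 1·1/7 + (-1)·3/14 + (-3)·2/7 + (-5)·5/14
 = 1/7 + (-3/14) + (-6/7) + (-25/14)
 = -19/7

-2.7143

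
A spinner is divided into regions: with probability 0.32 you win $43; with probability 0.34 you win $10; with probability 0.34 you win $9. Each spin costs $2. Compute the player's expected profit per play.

E[payout] = 43·0.32 + 10·0.34 + 9·0.34
 = 13.76 + 3.4 + 3.06
 = 20.22
Net = 20.22 - 2 = 18.22

18.22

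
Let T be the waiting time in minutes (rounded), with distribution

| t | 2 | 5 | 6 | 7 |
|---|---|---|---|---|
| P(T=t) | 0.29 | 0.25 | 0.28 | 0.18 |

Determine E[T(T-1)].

21.54

E[T(T-1)] = Σ t(t-1)·P(T=t)
 = 2·0.29 + 20·0.25 + 30·0.28 + 42·0.18
 = 0.58 + 5 + 8.4 + 7.56
 = 21.54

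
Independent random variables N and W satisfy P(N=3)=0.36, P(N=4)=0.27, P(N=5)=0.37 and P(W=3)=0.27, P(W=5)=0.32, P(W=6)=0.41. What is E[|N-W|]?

1.4054

E[|N-W|] = Σ_n Σ_w |n-w| · P(N=n)P(W=w)
 = 0·0.0972 + 2·0.1152 + 3·0.1476 + 1·0.0729 + 1·0.0864 + 2·0.1107 + 2·0.0999 + 0·0.1184 + 1·0.1517
 = 0 + 0.2304 + 0.4428 + 0.0729 + 0.0864 + 0.2214 + 0.1998 + 0 + 0.1517
 = 1.4054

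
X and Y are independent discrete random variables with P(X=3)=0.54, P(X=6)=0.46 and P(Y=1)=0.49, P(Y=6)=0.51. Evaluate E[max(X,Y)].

E[max(X,Y)] = Σ_x Σ_y max(x,y) · P(X=x)P(Y=y)
 = 3·0.2646 + 6·0.2754 + 6·0.2254 + 6·0.2346
 = 0.7938 + 1.6524 + 1.3524 + 1.4076
 = 5.2062

5.2062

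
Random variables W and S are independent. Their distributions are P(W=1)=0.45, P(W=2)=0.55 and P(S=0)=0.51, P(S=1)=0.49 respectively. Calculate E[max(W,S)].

1.55

E[max(W,S)] = Σ_w Σ_s max(w,s) · P(W=w)P(S=s)
 = 1·0.2295 + 1·0.2205 + 2·0.2805 + 2·0.2695
 = 0.2295 + 0.2205 + 0.561 + 0.539
 = 1.55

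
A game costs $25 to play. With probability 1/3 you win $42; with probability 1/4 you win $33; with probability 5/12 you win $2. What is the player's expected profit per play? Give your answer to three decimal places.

E[payout] = 42·1/3 + 33·1/4 + 2·5/12
 = 14 + 33/4 + 5/6
 = 277/12
Net = 277/12 - 25 = -23/12

-1.917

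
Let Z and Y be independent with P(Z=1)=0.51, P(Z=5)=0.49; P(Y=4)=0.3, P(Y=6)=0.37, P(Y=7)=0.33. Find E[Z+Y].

8.69

E[Z+Y] = Σ_z Σ_y (z+y) · P(Z=z)P(Y=y)
 = 5·0.153 + 7·0.1887 + 8·0.1683 + 9·0.147 + 11·0.1813 + 12·0.1617
 = 0.765 + 1.3209 + 1.3464 + 1.323 + 1.9943 + 1.9404
 = 8.69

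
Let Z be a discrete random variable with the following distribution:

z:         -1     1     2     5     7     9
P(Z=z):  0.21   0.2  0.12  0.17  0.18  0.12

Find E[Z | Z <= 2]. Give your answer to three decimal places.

P(Z <= 2) = 0.21 + 0.2 + 0.12 = 0.53.
E[Z | Z <= 2] = [(-1)·0.21 + 1·0.2 + 2·0.12] / 0.53
 = 0.23 / 0.53
 = 23/53

0.434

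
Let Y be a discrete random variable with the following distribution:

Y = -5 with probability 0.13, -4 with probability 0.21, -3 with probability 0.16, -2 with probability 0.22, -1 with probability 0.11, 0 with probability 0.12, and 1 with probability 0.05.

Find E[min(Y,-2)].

-2.97

E[min(Y,-2)] = Σ min(y,-2)·P(Y=y)
 = (-5)·0.13 + (-4)·0.21 + (-3)·0.16 + (-2)·0.22 + (-2)·0.11 + (-2)·0.12 + (-2)·0.05
 = (-0.65) + (-0.84) + (-0.48) + (-0.44) + (-0.22) + (-0.24) + (-0.1)
 = -2.97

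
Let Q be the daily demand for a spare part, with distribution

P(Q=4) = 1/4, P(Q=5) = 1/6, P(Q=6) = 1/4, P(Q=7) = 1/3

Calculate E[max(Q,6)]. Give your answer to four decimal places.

E[max(Q,6)] = Σ max(q,6)·P(Q=q)
 = 6·1/4 + 6·1/6 + 6·1/4 + 7·1/3
 = 3/2 + 1 + 3/2 + 7/3
 = 19/3

6.3333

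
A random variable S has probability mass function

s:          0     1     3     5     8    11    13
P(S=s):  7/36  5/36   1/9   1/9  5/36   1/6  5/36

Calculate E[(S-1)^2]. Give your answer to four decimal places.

45.8889

E[(S-1)^2] = Σ (s-1)^2·P(S=s)
 = 1·7/36 + 0·5/36 + 4·1/9 + 16·1/9 + 49·5/36 + 100·1/6 + 144·5/36
 = 7/36 + 0 + 4/9 + 16/9 + 245/36 + 50/3 + 20
 = 413/9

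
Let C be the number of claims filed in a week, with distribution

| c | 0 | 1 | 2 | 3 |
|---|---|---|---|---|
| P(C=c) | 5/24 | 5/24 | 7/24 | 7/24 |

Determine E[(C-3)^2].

3

E[(C-3)^2] = Σ (c-3)^2·P(C=c)
 = 9·5/24 + 4·5/24 + 1·7/24 + 0·7/24
 = 15/8 + 5/6 + 7/24 + 0
 = 3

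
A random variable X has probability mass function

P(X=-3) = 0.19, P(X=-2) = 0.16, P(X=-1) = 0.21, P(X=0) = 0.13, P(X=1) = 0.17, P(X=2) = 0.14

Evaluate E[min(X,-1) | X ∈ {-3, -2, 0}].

P(X ∈ {-3, -2, 0}) = 0.19 + 0.16 + 0.13 = 0.48.
E[min(X,-1) | X ∈ {-3, -2, 0}] = [(-3)·0.19 + (-2)·0.16 + (-1)·0.13] / 0.48
 = -1.02 / 0.48
 = -17/8

-2.125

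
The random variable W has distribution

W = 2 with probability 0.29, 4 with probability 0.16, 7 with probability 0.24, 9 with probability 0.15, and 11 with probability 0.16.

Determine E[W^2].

E[W^2] = Σ w^2·P(W=w)
 = 4·0.29 + 16·0.16 + 49·0.24 + 81·0.15 + 121·0.16
 = 1.16 + 2.56 + 11.76 + 12.15 + 19.36
 = 46.99

46.99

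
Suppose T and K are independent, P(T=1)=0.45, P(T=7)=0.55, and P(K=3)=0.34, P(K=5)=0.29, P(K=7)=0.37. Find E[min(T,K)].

3.233

E[min(T,K)] = Σ_t Σ_k min(t,k) · P(T=t)P(K=k)
 = 1·0.153 + 1·0.1305 + 1·0.1665 + 3·0.187 + 5·0.1595 + 7·0.2035
 = 0.153 + 0.1305 + 0.1665 + 0.561 + 0.7975 + 1.4245
 = 3.233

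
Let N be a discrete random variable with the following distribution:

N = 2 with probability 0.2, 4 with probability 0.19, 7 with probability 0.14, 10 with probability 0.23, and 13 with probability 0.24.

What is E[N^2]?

74.26

E[N^2] = Σ n^2·P(N=n)
 = 4·0.2 + 16·0.19 + 49·0.14 + 100·0.23 + 169·0.24
 = 0.8 + 3.04 + 6.86 + 23 + 40.56
 = 74.26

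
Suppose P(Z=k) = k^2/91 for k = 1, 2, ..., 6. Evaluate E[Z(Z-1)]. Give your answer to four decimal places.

E[Z(Z-1)] = Σ z(z-1)·P(Z=z)
 = 0·1/91 + 2·4/91 + 6·9/91 + 12·16/91 + 20·25/91 + 30·36/91
 = 0 + 8/91 + 54/91 + 192/91 + 500/91 + 1080/91
 = 262/13

20.1538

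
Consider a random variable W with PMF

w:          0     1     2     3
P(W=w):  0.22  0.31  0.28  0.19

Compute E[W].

E[W] = Σ w·P(W=w)
 = 0·0.22 + 1·0.31 + 2·0.28 + 3·0.19
 = 0 + 0.31 + 0.56 + 0.57
 = 1.44

1.44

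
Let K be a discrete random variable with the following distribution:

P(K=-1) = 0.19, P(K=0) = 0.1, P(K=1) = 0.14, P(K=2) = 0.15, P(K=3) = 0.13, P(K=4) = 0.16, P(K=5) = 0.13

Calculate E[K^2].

E[K^2] = Σ k^2·P(K=k)
 = 1·0.19 + 0·0.1 + 1·0.14 + 4·0.15 + 9·0.13 + 16·0.16 + 25·0.13
 = 0.19 + 0 + 0.14 + 0.6 + 1.17 + 2.56 + 3.25
 = 7.91

7.91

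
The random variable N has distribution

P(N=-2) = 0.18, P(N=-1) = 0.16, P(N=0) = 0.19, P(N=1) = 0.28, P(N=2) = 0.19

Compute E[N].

0.14

E[N] = Σ n·P(N=n)
 = (-2)·0.18 + (-1)·0.16 + 0·0.19 + 1·0.28 + 2·0.19
 = (-0.36) + (-0.16) + 0 + 0.28 + 0.38
 = 0.14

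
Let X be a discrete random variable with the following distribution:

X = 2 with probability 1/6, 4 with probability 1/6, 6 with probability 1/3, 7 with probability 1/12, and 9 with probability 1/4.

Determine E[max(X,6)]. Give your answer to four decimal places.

E[max(X,6)] = Σ max(x,6)·P(X=x)
 = 6·1/6 + 6·1/6 + 6·1/3 + 7·1/12 + 9·1/4
 = 1 + 1 + 2 + 7/12 + 9/4
 = 41/6

6.8333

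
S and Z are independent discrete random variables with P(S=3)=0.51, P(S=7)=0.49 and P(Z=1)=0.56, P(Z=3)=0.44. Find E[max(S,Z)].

4.96

E[max(S,Z)] = Σ_s Σ_z max(s,z) · P(S=s)P(Z=z)
 = 3·0.2856 + 3·0.2244 + 7·0.2744 + 7·0.2156
 = 0.8568 + 0.6732 + 1.9208 + 1.5092
 = 4.96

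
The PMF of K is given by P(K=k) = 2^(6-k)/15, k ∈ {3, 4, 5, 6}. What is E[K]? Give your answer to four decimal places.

3.7333

E[K] = Σ k·P(K=k)
 = 3·8/15 + 4·4/15 + 5·2/15 + 6·1/15
 = 8/5 + 16/15 + 2/3 + 2/5
 = 56/15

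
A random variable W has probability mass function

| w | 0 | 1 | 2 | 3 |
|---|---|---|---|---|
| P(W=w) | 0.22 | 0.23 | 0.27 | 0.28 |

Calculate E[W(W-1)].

E[W(W-1)] = Σ w(w-1)·P(W=w)
 = 0·0.22 + 0·0.23 + 2·0.27 + 6·0.28
 = 0 + 0 + 0.54 + 1.68
 = 2.22

2.22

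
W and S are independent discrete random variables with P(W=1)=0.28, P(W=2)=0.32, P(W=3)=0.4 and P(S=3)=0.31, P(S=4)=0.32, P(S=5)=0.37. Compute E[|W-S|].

E[|W-S|] = Σ_w Σ_s |w-s| · P(W=w)P(S=s)
 = 2·0.0868 + 3·0.0896 + 4·0.1036 + 1·0.0992 + 2·0.1024 + 3·0.1184 + 0·0.124 + 1·0.128 + 2·0.148
 = 0.1736 + 0.2688 + 0.4144 + 0.0992 + 0.2048 + 0.3552 + 0 + 0.128 + 0.296
 = 1.94

1.94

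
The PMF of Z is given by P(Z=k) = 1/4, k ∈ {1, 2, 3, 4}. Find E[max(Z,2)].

E[max(Z,2)] = Σ max(z,2)·P(Z=z)
 = 2·1/4 + 2·1/4 + 3·1/4 + 4·1/4
 = 1/2 + 1/2 + 3/4 + 1
 = 11/4

2.75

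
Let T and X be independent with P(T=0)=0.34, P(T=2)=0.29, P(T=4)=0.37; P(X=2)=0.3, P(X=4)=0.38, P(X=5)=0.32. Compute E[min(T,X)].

E[min(T,X)] = Σ_t Σ_x min(t,x) · P(T=t)P(X=x)
 = 0·0.102 + 0·0.1292 + 0·0.1088 + 2·0.087 + 2·0.1102 + 2·0.0928 + 2·0.111 + 4·0.1406 + 4·0.1184
 = 0 + 0 + 0 + 0.174 + 0.2204 + 0.1856 + 0.222 + 0.5624 + 0.4736
 = 1.838

1.838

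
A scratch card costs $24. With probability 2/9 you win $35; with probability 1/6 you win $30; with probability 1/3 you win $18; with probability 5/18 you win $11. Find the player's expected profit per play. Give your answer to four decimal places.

E[payout] = 35·2/9 + 30·1/6 + 18·1/3 + 11·5/18
 = 70/9 + 5 + 6 + 55/18
 = 131/6
Net = 131/6 - 24 = -13/6

-2.1667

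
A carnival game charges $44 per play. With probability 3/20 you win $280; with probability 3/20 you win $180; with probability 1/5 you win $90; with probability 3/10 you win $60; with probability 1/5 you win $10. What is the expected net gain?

63

E[payout] = 280·3/20 + 180·3/20 + 90·1/5 + 60·3/10 + 10·1/5
 = 42 + 27 + 18 + 18 + 2
 = 107
Net = 107 - 44 = 63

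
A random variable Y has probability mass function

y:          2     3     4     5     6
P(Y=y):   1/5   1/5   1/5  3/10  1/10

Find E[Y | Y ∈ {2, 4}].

3

P(Y ∈ {2, 4}) = 1/5 + 1/5 = 2/5.
E[Y | Y ∈ {2, 4}] = [2·1/5 + 4·1/5] / (2/5)
 = 6/5 / (2/5)
 = 3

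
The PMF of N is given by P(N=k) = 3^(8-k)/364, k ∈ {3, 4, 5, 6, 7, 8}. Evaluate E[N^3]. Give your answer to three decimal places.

51.113

E[N^3] = Σ n^3·P(N=n)
 = 27·243/364 + 64·81/364 + 125·27/364 + 216·9/364 + 343·3/364 + 512·1/364
 = 6561/364 + 1296/91 + 3375/364 + 486/91 + 147/52 + 128/91
 = 18605/364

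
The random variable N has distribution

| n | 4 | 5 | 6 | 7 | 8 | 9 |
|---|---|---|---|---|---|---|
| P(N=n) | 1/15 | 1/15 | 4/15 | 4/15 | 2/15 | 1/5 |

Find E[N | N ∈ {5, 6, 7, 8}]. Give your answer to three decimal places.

P(N ∈ {5, 6, 7, 8}) = 1/15 + 4/15 + 4/15 + 2/15 = 11/15.
E[N | N ∈ {5, 6, 7, 8}] = [5·1/15 + 6·4/15 + 7·4/15 + 8·2/15] / (11/15)
 = 73/15 / (11/15)
 = 73/11

6.636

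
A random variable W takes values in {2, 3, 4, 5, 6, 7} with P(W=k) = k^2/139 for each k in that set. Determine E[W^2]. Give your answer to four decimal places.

E[W^2] = Σ w^2·P(W=w)
 = 4·4/139 + 9·9/139 + 16·16/139 + 25·25/139 + 36·36/139 + 49·49/139
 = 16/139 + 81/139 + 256/139 + 625/139 + 1296/139 + 2401/139
 = 4675/139

33.6331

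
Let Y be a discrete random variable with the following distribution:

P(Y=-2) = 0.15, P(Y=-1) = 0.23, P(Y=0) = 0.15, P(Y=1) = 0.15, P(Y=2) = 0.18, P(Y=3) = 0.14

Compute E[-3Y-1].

E[-3Y-1] = Σ (-3y-1)·P(Y=y)
 = 5·0.15 + 2·0.23 + (-1)·0.15 + (-4)·0.15 + (-7)·0.18 + (-10)·0.14
 = 0.75 + 0.46 + (-0.15) + (-0.6) + (-1.26) + (-1.4)
 = -2.2

-2.2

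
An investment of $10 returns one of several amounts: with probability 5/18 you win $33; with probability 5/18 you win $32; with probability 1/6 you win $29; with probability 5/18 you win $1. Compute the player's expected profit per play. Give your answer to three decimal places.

13.167

E[payout] = 33·5/18 + 32·5/18 + 29·1/6 + 1·5/18
 = 55/6 + 80/9 + 29/6 + 5/18
 = 139/6
Net = 139/6 - 10 = 79/6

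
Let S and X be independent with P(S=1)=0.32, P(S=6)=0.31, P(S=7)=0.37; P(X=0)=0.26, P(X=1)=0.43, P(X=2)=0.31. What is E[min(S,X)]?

E[min(S,X)] = Σ_s Σ_x min(s,x) · P(S=s)P(X=x)
 = 0·0.0832 + 1·0.1376 + 1·0.0992 + 0·0.0806 + 1·0.1333 + 2·0.0961 + 0·0.0962 + 1·0.1591 + 2·0.1147
 = 0 + 0.1376 + 0.0992 + 0 + 0.1333 + 0.1922 + 0 + 0.1591 + 0.2294
 = 0.9508

0.9508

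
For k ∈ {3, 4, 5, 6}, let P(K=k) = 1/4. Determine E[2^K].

30

E[2^K] = Σ 2^k·P(K=k)
 = 8·1/4 + 16·1/4 + 32·1/4 + 64·1/4
 = 2 + 4 + 8 + 16
 = 30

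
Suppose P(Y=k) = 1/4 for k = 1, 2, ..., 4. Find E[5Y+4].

E[5Y+4] = Σ (5y+4)·P(Y=y)
 = 9·1/4 + 14·1/4 + 19·1/4 + 24·1/4
 = 9/4 + 7/2 + 19/4 + 6
 = 33/2

16.5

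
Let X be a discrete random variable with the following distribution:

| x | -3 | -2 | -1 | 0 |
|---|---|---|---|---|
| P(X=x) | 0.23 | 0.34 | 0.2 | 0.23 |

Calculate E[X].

E[X] = Σ x·P(X=x)
 = (-3)·0.23 + (-2)·0.34 + (-1)·0.2 + 0·0.23
 = (-0.69) + (-0.68) + (-0.2) + 0
 = -1.57

-1.57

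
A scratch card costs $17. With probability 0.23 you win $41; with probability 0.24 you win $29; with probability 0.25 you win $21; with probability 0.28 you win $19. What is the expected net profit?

9.96

E[payout] = 41·0.23 + 29·0.24 + 21·0.25 + 19·0.28
 = 9.43 + 6.96 + 5.25 + 5.32
 = 26.96
Net = 26.96 - 17 = 9.96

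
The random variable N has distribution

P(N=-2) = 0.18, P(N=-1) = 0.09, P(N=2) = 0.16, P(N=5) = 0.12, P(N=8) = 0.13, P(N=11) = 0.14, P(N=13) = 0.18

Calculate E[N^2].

E[N^2] = Σ n^2·P(N=n)
 = 4·0.18 + 1·0.09 + 4·0.16 + 25·0.12 + 64·0.13 + 121·0.14 + 169·0.18
 = 0.72 + 0.09 + 0.64 + 3 + 8.32 + 16.94 + 30.42
 = 60.13

60.13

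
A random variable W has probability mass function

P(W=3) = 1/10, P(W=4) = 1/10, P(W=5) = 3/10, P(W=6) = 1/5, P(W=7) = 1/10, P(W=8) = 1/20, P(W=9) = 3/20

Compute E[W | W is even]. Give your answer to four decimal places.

5.7143

P(W is even) = 1/10 + 1/5 + 1/20 = 7/20.
E[W | W is even] = [4·1/10 + 6·1/5 + 8·1/20] / (7/20)
 = 2 / (7/20)
 = 40/7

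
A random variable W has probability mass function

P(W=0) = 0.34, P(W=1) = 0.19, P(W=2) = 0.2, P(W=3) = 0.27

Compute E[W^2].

3.42

E[W^2] = Σ w^2·P(W=w)
 = 0·0.34 + 1·0.19 + 4·0.2 + 9·0.27
 = 0 + 0.19 + 0.8 + 2.43
 = 3.42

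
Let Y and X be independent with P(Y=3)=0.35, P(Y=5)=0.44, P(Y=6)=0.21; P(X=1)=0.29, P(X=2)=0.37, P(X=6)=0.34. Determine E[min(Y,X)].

2.5634

E[min(Y,X)] = Σ_y Σ_x min(y,x) · P(Y=y)P(X=x)
 = 1·0.1015 + 2·0.1295 + 3·0.119 + 1·0.1276 + 2·0.1628 + 5·0.1496 + 1·0.0609 + 2·0.0777 + 6·0.0714
 = 0.1015 + 0.259 + 0.357 + 0.1276 + 0.3256 + 0.748 + 0.0609 + 0.1554 + 0.4284
 = 2.5634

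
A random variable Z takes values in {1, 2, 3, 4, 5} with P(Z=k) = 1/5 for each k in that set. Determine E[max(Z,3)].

3.6

E[max(Z,3)] = Σ max(z,3)·P(Z=z)
 = 3·1/5 + 3·1/5 + 3·1/5 + 4·1/5 + 5·1/5
 = 3/5 + 3/5 + 3/5 + 4/5 + 1
 = 18/5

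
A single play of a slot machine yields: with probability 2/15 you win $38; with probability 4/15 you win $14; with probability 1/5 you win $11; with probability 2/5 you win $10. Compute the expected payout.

E[payout] = 38·2/15 + 14·4/15 + 11·1/5 + 10·2/5
 = 76/15 + 56/15 + 11/5 + 4
 = 15

15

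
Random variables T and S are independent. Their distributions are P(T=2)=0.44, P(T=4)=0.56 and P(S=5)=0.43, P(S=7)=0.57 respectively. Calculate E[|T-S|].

3.02

E[|T-S|] = Σ_t Σ_s |t-s| · P(T=t)P(S=s)
 = 3·0.1892 + 5·0.2508 + 1·0.2408 + 3·0.3192
 = 0.5676 + 1.254 + 0.2408 + 0.9576
 = 3.02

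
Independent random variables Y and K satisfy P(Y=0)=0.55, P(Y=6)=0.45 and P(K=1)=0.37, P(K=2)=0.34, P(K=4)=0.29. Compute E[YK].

5.967

E[YK] = Σ_y Σ_k yk · P(Y=y)P(K=k)
 = 0·0.2035 + 0·0.187 + 0·0.1595 + 6·0.1665 + 12·0.153 + 24·0.1305
 = 0 + 0 + 0 + 0.999 + 1.836 + 3.132
 = 5.967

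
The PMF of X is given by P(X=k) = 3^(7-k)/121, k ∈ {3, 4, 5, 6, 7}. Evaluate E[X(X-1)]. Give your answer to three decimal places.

9.273

E[X(X-1)] = Σ x(x-1)·P(X=x)
 = 6·81/121 + 12·27/121 + 20·9/121 + 30·3/121 + 42·1/121
 = 486/121 + 324/121 + 180/121 + 90/121 + 42/121
 = 102/11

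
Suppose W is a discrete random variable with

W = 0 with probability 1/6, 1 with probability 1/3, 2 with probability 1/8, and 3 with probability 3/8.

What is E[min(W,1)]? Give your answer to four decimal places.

E[min(W,1)] = Σ min(w,1)·P(W=w)
 = 0·1/6 + 1·1/3 + 1·1/8 + 1·3/8
 = 0 + 1/3 + 1/8 + 3/8
 = 5/6

0.8333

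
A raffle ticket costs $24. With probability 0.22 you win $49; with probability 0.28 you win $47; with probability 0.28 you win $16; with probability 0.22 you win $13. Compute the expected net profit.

7.28

E[payout] = 49·0.22 + 47·0.28 + 16·0.28 + 13·0.22
 = 10.78 + 13.16 + 4.48 + 2.86
 = 31.28
Net = 31.28 - 24 = 7.28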